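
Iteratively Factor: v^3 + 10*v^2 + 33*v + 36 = (v + 3)*(v^2 + 7*v + 12) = (v + 3)*(v + 4)*(v + 3)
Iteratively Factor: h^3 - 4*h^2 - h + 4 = (h - 1)*(h^2 - 3*h - 4) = (h - 1)*(h + 1)*(h - 4)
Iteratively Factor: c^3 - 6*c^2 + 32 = (c - 4)*(c^2 - 2*c - 8) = (c - 4)^2*(c + 2)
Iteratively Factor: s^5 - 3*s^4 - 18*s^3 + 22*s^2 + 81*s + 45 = (s - 3)*(s^4 - 18*s^2 - 32*s - 15) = (s - 3)*(s + 1)*(s^3 - s^2 - 17*s - 15) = (s - 5)*(s - 3)*(s + 1)*(s^2 + 4*s + 3) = (s - 5)*(s - 3)*(s + 1)*(s + 3)*(s + 1)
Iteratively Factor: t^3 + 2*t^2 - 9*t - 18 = (t - 3)*(t^2 + 5*t + 6) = (t - 3)*(t + 2)*(t + 3)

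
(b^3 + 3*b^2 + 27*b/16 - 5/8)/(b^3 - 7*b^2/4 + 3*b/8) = (4*b^2 + 13*b + 10)/(2*b*(2*b - 3))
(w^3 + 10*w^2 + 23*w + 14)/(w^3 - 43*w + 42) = (w^2 + 3*w + 2)/(w^2 - 7*w + 6)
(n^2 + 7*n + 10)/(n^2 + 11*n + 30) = (n + 2)/(n + 6)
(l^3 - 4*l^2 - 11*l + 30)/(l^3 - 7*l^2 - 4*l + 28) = (l^2 - 2*l - 15)/(l^2 - 5*l - 14)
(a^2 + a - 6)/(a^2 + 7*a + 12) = (a - 2)/(a + 4)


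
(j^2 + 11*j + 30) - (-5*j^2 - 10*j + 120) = 6*j^2 + 21*j - 90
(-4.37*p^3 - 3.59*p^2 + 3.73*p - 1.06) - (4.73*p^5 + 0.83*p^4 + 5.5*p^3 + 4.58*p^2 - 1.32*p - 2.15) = -4.73*p^5 - 0.83*p^4 - 9.87*p^3 - 8.17*p^2 + 5.05*p + 1.09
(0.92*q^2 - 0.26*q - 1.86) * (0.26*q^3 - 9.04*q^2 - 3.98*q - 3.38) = 0.2392*q^5 - 8.3844*q^4 - 1.7948*q^3 + 14.7396*q^2 + 8.2816*q + 6.2868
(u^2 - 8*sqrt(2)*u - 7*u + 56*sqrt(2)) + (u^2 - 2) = 2*u^2 - 8*sqrt(2)*u - 7*u - 2 + 56*sqrt(2)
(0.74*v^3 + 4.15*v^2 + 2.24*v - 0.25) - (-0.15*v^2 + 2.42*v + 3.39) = 0.74*v^3 + 4.3*v^2 - 0.18*v - 3.64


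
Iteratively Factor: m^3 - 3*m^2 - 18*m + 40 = (m + 4)*(m^2 - 7*m + 10) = (m - 2)*(m + 4)*(m - 5)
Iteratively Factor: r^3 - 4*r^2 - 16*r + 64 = (r + 4)*(r^2 - 8*r + 16) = (r - 4)*(r + 4)*(r - 4)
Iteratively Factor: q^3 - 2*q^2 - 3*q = (q + 1)*(q^2 - 3*q) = (q - 3)*(q + 1)*(q)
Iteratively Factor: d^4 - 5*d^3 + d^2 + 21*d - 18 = (d + 2)*(d^3 - 7*d^2 + 15*d - 9) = (d - 3)*(d + 2)*(d^2 - 4*d + 3) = (d - 3)*(d - 1)*(d + 2)*(d - 3)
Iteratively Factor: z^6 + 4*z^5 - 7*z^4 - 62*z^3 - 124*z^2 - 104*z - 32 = (z + 2)*(z^5 + 2*z^4 - 11*z^3 - 40*z^2 - 44*z - 16) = (z + 2)^2*(z^4 - 11*z^2 - 18*z - 8) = (z + 1)*(z + 2)^2*(z^3 - z^2 - 10*z - 8) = (z + 1)*(z + 2)^3*(z^2 - 3*z - 4) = (z - 4)*(z + 1)*(z + 2)^3*(z + 1)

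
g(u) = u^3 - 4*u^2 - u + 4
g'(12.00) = 335.00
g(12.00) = 1144.00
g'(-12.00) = 527.00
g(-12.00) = -2288.00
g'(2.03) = -4.88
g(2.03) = -6.15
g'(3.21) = 4.23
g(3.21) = -7.35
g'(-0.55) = 4.31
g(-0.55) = 3.17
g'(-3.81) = 73.03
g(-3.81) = -105.56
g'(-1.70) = 21.27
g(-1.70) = -10.77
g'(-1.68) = 20.91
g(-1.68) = -10.35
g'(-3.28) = 57.52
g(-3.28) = -71.04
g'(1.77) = -5.76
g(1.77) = -4.76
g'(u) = 3*u^2 - 8*u - 1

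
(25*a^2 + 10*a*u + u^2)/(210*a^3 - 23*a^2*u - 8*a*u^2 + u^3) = (5*a + u)/(42*a^2 - 13*a*u + u^2)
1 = 1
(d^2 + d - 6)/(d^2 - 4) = (d + 3)/(d + 2)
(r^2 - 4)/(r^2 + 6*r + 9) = (r^2 - 4)/(r^2 + 6*r + 9)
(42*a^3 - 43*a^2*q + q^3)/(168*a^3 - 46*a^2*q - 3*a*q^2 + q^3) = (-a + q)/(-4*a + q)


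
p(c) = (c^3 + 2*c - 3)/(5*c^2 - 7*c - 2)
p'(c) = (7 - 10*c)*(c^3 + 2*c - 3)/(5*c^2 - 7*c - 2)^2 + (3*c^2 + 2)/(5*c^2 - 7*c - 2) = (5*c^4 - 14*c^3 - 16*c^2 + 30*c - 25)/(25*c^4 - 70*c^3 + 29*c^2 + 28*c + 4)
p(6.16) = 1.68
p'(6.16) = 0.17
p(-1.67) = -0.47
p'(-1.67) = -0.03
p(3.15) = 1.35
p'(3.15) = -0.05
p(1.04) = -0.05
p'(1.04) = -1.40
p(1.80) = 4.02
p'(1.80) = -20.31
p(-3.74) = -0.67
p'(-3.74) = 0.15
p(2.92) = 1.37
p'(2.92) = -0.14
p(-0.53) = -1.35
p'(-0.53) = -4.42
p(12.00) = 2.76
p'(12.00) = 0.19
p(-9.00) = -1.61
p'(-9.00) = 0.19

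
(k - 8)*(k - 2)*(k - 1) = k^3 - 11*k^2 + 26*k - 16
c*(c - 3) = c^2 - 3*c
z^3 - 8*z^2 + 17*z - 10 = (z - 5)*(z - 2)*(z - 1)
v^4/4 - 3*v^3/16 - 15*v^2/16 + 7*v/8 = v*(v/4 + 1/2)*(v - 7/4)*(v - 1)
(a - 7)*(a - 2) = a^2 - 9*a + 14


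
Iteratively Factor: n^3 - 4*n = (n)*(n^2 - 4) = n*(n - 2)*(n + 2)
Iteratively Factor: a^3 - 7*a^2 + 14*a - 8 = (a - 4)*(a^2 - 3*a + 2) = (a - 4)*(a - 2)*(a - 1)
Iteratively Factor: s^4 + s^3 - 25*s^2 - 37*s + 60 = (s + 4)*(s^3 - 3*s^2 - 13*s + 15) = (s - 1)*(s + 4)*(s^2 - 2*s - 15) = (s - 1)*(s + 3)*(s + 4)*(s - 5)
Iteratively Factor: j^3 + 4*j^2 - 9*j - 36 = (j + 4)*(j^2 - 9) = (j - 3)*(j + 4)*(j + 3)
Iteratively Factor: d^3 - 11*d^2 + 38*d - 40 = (d - 5)*(d^2 - 6*d + 8) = (d - 5)*(d - 4)*(d - 2)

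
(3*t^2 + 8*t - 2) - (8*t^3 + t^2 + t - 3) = -8*t^3 + 2*t^2 + 7*t + 1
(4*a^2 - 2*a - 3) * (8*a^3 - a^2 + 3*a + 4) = 32*a^5 - 20*a^4 - 10*a^3 + 13*a^2 - 17*a - 12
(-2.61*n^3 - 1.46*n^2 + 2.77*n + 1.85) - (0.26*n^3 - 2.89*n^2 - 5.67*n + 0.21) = -2.87*n^3 + 1.43*n^2 + 8.44*n + 1.64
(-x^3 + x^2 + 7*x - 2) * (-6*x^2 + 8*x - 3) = 6*x^5 - 14*x^4 - 31*x^3 + 65*x^2 - 37*x + 6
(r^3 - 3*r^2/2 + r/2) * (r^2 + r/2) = r^5 - r^4 - r^3/4 + r^2/4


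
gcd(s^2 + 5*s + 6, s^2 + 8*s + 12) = s + 2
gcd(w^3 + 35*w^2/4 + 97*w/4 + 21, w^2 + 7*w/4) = w + 7/4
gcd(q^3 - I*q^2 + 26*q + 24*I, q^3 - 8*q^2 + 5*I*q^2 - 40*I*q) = 1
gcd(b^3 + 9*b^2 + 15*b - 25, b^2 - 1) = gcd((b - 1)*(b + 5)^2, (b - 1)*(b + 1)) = b - 1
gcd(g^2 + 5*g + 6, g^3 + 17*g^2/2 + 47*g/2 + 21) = g^2 + 5*g + 6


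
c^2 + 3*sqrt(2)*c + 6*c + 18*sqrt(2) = (c + 6)*(c + 3*sqrt(2))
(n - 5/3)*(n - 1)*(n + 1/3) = n^3 - 7*n^2/3 + 7*n/9 + 5/9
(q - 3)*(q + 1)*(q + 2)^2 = q^4 + 2*q^3 - 7*q^2 - 20*q - 12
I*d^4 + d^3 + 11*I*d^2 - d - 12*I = (d + 1)*(d - 4*I)*(d + 3*I)*(I*d - I)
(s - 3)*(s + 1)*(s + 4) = s^3 + 2*s^2 - 11*s - 12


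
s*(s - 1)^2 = s^3 - 2*s^2 + s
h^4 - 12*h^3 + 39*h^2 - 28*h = h*(h - 7)*(h - 4)*(h - 1)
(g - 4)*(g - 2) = g^2 - 6*g + 8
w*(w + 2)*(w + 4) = w^3 + 6*w^2 + 8*w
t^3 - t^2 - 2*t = t*(t - 2)*(t + 1)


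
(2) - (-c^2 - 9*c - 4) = c^2 + 9*c + 6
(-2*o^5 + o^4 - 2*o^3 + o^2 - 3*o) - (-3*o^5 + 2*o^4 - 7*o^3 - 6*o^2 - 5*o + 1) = o^5 - o^4 + 5*o^3 + 7*o^2 + 2*o - 1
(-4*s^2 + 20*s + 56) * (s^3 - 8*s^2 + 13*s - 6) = -4*s^5 + 52*s^4 - 156*s^3 - 164*s^2 + 608*s - 336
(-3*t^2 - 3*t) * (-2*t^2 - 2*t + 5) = 6*t^4 + 12*t^3 - 9*t^2 - 15*t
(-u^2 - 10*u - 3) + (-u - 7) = -u^2 - 11*u - 10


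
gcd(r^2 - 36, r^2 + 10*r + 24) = r + 6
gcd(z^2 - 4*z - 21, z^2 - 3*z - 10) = 1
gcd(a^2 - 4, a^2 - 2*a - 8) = a + 2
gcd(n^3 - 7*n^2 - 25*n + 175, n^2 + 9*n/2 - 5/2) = n + 5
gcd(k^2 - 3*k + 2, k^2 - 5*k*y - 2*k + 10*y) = k - 2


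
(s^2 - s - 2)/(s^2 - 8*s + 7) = (s^2 - s - 2)/(s^2 - 8*s + 7)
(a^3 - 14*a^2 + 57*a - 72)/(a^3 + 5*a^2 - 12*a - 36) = (a^2 - 11*a + 24)/(a^2 + 8*a + 12)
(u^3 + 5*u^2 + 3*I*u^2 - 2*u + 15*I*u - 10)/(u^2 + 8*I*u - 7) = (u^2 + u*(5 + 2*I) + 10*I)/(u + 7*I)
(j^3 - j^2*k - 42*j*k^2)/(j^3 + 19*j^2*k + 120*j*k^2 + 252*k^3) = j*(j - 7*k)/(j^2 + 13*j*k + 42*k^2)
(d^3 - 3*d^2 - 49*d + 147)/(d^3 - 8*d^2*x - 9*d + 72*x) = (49 - d^2)/(-d^2 + 8*d*x - 3*d + 24*x)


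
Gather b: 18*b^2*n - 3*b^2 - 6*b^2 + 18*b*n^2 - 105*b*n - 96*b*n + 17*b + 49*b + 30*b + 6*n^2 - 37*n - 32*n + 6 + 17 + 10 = b^2*(18*n - 9) + b*(18*n^2 - 201*n + 96) + 6*n^2 - 69*n + 33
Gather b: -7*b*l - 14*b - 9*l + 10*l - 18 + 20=b*(-7*l - 14) + l + 2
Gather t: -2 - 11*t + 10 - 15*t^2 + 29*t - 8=-15*t^2 + 18*t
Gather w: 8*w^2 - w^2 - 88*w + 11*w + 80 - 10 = 7*w^2 - 77*w + 70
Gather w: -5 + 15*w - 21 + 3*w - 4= 18*w - 30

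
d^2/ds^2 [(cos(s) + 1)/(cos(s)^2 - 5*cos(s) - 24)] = (9*sin(s)^4*cos(s) + 9*sin(s)^4 - 13*sin(s)^2 + 1747*cos(s)/4 + 135*cos(3*s)/4 - cos(5*s)/2 + 146)/(sin(s)^2 + 5*cos(s) + 23)^3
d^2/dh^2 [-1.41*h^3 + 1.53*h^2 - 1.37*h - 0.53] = 3.06 - 8.46*h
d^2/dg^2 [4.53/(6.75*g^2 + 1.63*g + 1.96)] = (-412.79625*g^2 - 99.68265*g + 4.53*(13.5*g + 1.63)*(27.0*g + 3.26) - 119.8638)/(6.75*g^2 + 1.63*g + 1.96)^3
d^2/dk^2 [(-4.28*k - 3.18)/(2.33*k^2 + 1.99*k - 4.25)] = (-(4.28*k + 3.18)*(4.66*k + 1.99)*(9.32*k + 3.98) + (59.8344*k + 31.8532)*(2.33*k^2 + 1.99*k - 4.25))/(2.33*k^2 + 1.99*k - 4.25)^3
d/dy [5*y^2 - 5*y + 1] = 10*y - 5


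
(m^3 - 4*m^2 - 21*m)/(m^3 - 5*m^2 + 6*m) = (m^2 - 4*m - 21)/(m^2 - 5*m + 6)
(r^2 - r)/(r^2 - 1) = r/(r + 1)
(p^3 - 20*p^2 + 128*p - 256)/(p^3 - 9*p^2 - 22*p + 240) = (p^2 - 12*p + 32)/(p^2 - p - 30)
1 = 1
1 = 1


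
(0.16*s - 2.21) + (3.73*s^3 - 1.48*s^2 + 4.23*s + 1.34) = 3.73*s^3 - 1.48*s^2 + 4.39*s - 0.87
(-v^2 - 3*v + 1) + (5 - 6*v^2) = -7*v^2 - 3*v + 6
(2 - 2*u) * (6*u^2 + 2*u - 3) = -12*u^3 + 8*u^2 + 10*u - 6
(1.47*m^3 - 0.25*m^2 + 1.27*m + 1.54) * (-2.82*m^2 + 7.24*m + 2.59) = -4.1454*m^5 + 11.3478*m^4 - 1.5841*m^3 + 4.2045*m^2 + 14.4389*m + 3.9886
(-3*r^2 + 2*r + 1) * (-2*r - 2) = 6*r^3 + 2*r^2 - 6*r - 2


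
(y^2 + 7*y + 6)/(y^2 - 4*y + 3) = (y^2 + 7*y + 6)/(y^2 - 4*y + 3)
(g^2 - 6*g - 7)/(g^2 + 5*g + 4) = (g - 7)/(g + 4)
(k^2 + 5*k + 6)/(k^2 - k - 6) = (k + 3)/(k - 3)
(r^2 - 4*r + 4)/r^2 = 1 - 4/r + 4/r^2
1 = 1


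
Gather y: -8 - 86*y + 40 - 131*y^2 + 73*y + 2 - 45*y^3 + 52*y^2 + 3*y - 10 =-45*y^3 - 79*y^2 - 10*y + 24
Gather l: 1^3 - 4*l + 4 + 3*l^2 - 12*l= 3*l^2 - 16*l + 5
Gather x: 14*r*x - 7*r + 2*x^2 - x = -7*r + 2*x^2 + x*(14*r - 1)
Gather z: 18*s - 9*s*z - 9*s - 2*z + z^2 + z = 9*s + z^2 + z*(-9*s - 1)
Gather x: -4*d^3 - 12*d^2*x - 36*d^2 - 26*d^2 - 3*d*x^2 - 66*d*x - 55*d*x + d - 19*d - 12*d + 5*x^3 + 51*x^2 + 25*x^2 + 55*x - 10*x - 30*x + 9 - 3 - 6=-4*d^3 - 62*d^2 - 30*d + 5*x^3 + x^2*(76 - 3*d) + x*(-12*d^2 - 121*d + 15)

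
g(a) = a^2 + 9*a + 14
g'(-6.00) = -3.00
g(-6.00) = -4.00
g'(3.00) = 15.00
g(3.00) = 50.00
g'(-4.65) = -0.30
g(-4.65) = -6.23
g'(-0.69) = 7.62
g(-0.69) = 8.27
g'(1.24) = 11.48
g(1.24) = 26.70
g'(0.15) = 9.30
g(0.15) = 15.37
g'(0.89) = 10.78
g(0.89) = 22.80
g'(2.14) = 13.28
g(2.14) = 37.84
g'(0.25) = 9.50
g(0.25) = 16.31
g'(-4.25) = 0.50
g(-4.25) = -6.19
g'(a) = 2*a + 9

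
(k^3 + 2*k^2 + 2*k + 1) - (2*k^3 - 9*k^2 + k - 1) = -k^3 + 11*k^2 + k + 2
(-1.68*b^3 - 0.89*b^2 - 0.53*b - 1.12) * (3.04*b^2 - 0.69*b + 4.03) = -5.1072*b^5 - 1.5464*b^4 - 7.7675*b^3 - 6.6258*b^2 - 1.3631*b - 4.5136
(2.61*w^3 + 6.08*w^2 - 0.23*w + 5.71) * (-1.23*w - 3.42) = -3.2103*w^4 - 16.4046*w^3 - 20.5107*w^2 - 6.2367*w - 19.5282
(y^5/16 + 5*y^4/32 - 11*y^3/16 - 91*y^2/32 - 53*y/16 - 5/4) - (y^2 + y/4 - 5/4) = y^5/16 + 5*y^4/32 - 11*y^3/16 - 123*y^2/32 - 57*y/16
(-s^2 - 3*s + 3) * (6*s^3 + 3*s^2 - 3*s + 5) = -6*s^5 - 21*s^4 + 12*s^3 + 13*s^2 - 24*s + 15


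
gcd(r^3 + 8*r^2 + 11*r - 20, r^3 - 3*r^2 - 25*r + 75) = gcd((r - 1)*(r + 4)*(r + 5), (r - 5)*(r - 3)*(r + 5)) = r + 5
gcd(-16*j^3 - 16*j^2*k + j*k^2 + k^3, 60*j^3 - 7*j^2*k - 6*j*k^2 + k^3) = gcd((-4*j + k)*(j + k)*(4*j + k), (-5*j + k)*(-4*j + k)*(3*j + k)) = 4*j - k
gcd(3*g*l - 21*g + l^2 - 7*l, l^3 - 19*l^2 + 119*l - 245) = l - 7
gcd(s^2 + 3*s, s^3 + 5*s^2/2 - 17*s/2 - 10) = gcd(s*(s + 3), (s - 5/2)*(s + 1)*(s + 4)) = 1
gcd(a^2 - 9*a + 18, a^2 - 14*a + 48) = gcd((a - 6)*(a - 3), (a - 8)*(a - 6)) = a - 6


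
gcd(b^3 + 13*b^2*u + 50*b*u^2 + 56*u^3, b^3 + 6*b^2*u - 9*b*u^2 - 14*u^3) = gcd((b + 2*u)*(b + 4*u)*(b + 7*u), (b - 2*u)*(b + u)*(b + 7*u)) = b + 7*u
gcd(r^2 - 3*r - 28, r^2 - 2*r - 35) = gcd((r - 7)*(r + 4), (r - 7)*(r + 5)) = r - 7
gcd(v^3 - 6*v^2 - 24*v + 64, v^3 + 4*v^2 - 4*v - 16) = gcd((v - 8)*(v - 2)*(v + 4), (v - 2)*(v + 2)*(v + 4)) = v^2 + 2*v - 8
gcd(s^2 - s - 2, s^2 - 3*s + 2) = s - 2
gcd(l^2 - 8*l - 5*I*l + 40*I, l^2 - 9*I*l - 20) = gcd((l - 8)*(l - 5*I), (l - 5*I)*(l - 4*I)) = l - 5*I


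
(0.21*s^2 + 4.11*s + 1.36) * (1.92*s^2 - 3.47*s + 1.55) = 0.4032*s^4 + 7.1625*s^3 - 11.325*s^2 + 1.6513*s + 2.108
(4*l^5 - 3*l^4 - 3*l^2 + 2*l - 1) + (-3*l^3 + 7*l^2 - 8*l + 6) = 4*l^5 - 3*l^4 - 3*l^3 + 4*l^2 - 6*l + 5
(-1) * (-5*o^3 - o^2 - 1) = 5*o^3 + o^2 + 1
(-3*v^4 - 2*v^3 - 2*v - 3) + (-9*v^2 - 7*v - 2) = -3*v^4 - 2*v^3 - 9*v^2 - 9*v - 5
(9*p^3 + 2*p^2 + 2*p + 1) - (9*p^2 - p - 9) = 9*p^3 - 7*p^2 + 3*p + 10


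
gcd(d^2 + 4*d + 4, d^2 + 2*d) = d + 2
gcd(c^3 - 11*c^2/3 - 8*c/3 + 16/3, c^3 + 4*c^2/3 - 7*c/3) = c - 1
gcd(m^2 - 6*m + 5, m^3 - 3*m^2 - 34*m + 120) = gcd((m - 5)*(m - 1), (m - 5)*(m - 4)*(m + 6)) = m - 5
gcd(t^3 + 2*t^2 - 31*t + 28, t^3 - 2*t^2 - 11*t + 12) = t^2 - 5*t + 4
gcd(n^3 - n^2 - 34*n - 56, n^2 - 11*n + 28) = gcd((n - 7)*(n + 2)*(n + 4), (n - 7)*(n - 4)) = n - 7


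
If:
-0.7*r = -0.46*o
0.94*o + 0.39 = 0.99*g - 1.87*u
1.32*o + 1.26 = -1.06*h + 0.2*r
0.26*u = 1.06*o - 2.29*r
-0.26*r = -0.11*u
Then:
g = 0.39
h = -1.19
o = 0.00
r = 0.00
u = 0.00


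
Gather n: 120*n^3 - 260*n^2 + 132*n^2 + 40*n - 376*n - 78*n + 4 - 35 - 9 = 120*n^3 - 128*n^2 - 414*n - 40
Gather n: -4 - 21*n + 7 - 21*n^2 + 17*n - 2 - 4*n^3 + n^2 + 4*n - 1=-4*n^3 - 20*n^2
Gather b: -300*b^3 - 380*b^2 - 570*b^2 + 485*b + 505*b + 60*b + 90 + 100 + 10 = -300*b^3 - 950*b^2 + 1050*b + 200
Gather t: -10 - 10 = -20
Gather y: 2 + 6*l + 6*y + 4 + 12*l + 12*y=18*l + 18*y + 6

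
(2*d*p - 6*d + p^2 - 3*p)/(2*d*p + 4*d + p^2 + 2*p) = (p - 3)/(p + 2)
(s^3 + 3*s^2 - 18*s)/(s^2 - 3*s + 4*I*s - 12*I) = s*(s + 6)/(s + 4*I)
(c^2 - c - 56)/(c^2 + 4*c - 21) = (c - 8)/(c - 3)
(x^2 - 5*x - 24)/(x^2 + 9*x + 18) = (x - 8)/(x + 6)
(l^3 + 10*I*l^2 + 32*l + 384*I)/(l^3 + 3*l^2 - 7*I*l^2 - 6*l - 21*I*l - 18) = (l^2 + 16*I*l - 64)/(l^2 + l*(3 - I) - 3*I)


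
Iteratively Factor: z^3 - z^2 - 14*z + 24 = (z - 3)*(z^2 + 2*z - 8) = (z - 3)*(z + 4)*(z - 2)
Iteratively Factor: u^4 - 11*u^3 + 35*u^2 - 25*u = (u)*(u^3 - 11*u^2 + 35*u - 25) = u*(u - 5)*(u^2 - 6*u + 5) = u*(u - 5)^2*(u - 1)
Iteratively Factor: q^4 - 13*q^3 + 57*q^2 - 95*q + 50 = (q - 1)*(q^3 - 12*q^2 + 45*q - 50) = (q - 5)*(q - 1)*(q^2 - 7*q + 10) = (q - 5)^2*(q - 1)*(q - 2)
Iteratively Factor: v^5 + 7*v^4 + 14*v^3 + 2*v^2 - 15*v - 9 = (v + 1)*(v^4 + 6*v^3 + 8*v^2 - 6*v - 9) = (v + 1)*(v + 3)*(v^3 + 3*v^2 - v - 3) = (v + 1)^2*(v + 3)*(v^2 + 2*v - 3) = (v + 1)^2*(v + 3)^2*(v - 1)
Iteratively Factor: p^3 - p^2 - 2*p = (p + 1)*(p^2 - 2*p) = (p - 2)*(p + 1)*(p)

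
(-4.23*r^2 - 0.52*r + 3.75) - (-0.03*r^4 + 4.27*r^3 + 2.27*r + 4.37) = 0.03*r^4 - 4.27*r^3 - 4.23*r^2 - 2.79*r - 0.62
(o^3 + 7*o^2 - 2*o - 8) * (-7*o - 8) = -7*o^4 - 57*o^3 - 42*o^2 + 72*o + 64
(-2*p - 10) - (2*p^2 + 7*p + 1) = -2*p^2 - 9*p - 11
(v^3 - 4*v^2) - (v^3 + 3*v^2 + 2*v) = -7*v^2 - 2*v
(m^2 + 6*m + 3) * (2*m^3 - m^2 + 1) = 2*m^5 + 11*m^4 - 2*m^2 + 6*m + 3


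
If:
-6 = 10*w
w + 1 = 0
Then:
No Solution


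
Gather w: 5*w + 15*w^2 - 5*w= 15*w^2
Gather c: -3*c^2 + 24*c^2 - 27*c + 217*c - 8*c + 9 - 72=21*c^2 + 182*c - 63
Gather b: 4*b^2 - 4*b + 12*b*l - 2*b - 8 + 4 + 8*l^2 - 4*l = 4*b^2 + b*(12*l - 6) + 8*l^2 - 4*l - 4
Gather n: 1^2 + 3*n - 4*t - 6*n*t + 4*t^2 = n*(3 - 6*t) + 4*t^2 - 4*t + 1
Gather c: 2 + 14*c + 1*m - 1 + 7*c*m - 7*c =c*(7*m + 7) + m + 1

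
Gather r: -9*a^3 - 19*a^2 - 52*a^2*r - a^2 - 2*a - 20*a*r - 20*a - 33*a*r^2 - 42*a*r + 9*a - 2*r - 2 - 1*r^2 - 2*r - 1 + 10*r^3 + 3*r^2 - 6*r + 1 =-9*a^3 - 20*a^2 - 13*a + 10*r^3 + r^2*(2 - 33*a) + r*(-52*a^2 - 62*a - 10) - 2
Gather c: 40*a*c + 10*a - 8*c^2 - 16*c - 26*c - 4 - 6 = 10*a - 8*c^2 + c*(40*a - 42) - 10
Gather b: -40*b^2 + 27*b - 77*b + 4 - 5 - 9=-40*b^2 - 50*b - 10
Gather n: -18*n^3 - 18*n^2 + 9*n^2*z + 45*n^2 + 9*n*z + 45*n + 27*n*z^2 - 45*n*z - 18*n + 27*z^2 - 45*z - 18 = -18*n^3 + n^2*(9*z + 27) + n*(27*z^2 - 36*z + 27) + 27*z^2 - 45*z - 18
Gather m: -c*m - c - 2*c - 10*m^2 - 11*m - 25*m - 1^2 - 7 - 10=-3*c - 10*m^2 + m*(-c - 36) - 18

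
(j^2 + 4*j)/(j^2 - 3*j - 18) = j*(j + 4)/(j^2 - 3*j - 18)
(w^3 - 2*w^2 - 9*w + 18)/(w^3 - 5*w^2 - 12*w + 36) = (w - 3)/(w - 6)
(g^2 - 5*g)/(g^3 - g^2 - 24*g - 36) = g*(5 - g)/(-g^3 + g^2 + 24*g + 36)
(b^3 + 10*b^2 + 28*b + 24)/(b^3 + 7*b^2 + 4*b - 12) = (b + 2)/(b - 1)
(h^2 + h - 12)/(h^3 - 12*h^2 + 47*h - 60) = (h + 4)/(h^2 - 9*h + 20)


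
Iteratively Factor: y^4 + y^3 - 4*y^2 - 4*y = (y - 2)*(y^3 + 3*y^2 + 2*y) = (y - 2)*(y + 1)*(y^2 + 2*y) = (y - 2)*(y + 1)*(y + 2)*(y)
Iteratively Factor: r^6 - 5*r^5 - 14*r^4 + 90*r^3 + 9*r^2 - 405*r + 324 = (r + 3)*(r^5 - 8*r^4 + 10*r^3 + 60*r^2 - 171*r + 108) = (r - 1)*(r + 3)*(r^4 - 7*r^3 + 3*r^2 + 63*r - 108) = (r - 1)*(r + 3)^2*(r^3 - 10*r^2 + 33*r - 36) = (r - 3)*(r - 1)*(r + 3)^2*(r^2 - 7*r + 12) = (r - 3)^2*(r - 1)*(r + 3)^2*(r - 4)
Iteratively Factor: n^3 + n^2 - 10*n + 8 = (n - 1)*(n^2 + 2*n - 8) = (n - 1)*(n + 4)*(n - 2)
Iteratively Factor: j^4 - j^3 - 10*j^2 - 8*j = (j + 2)*(j^3 - 3*j^2 - 4*j) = (j - 4)*(j + 2)*(j^2 + j) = (j - 4)*(j + 1)*(j + 2)*(j)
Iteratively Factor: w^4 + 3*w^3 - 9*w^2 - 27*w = (w - 3)*(w^3 + 6*w^2 + 9*w) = (w - 3)*(w + 3)*(w^2 + 3*w) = (w - 3)*(w + 3)^2*(w)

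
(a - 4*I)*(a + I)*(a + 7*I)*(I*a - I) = I*a^4 - 4*a^3 - I*a^3 + 4*a^2 + 25*I*a^2 - 28*a - 25*I*a + 28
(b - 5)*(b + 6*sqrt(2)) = b^2 - 5*b + 6*sqrt(2)*b - 30*sqrt(2)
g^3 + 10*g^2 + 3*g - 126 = (g - 3)*(g + 6)*(g + 7)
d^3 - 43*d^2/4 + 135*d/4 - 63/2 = (d - 6)*(d - 3)*(d - 7/4)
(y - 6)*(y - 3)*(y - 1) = y^3 - 10*y^2 + 27*y - 18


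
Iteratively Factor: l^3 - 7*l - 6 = (l - 3)*(l^2 + 3*l + 2) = (l - 3)*(l + 1)*(l + 2)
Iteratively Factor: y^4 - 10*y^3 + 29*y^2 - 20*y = (y - 5)*(y^3 - 5*y^2 + 4*y) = y*(y - 5)*(y^2 - 5*y + 4) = y*(y - 5)*(y - 1)*(y - 4)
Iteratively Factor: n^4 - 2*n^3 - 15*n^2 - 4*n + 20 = (n + 2)*(n^3 - 4*n^2 - 7*n + 10) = (n - 1)*(n + 2)*(n^2 - 3*n - 10) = (n - 1)*(n + 2)^2*(n - 5)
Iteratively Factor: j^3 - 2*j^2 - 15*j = (j - 5)*(j^2 + 3*j) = j*(j - 5)*(j + 3)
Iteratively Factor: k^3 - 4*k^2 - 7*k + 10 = (k - 5)*(k^2 + k - 2) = (k - 5)*(k - 1)*(k + 2)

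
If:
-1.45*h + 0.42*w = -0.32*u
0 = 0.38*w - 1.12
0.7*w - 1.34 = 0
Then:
No Solution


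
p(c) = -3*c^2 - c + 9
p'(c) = -6*c - 1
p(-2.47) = -6.83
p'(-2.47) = 13.82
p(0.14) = 8.80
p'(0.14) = -1.84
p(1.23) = 3.23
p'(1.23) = -8.38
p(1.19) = 3.56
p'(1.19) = -8.14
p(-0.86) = 7.64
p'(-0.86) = 4.16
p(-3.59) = -26.07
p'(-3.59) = 20.54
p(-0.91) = 7.43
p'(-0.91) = 4.46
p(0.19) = 8.70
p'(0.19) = -2.14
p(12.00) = -435.00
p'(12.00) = -73.00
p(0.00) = 9.00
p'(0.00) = -1.00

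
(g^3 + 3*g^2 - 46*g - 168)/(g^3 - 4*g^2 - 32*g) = (g^2 - g - 42)/(g*(g - 8))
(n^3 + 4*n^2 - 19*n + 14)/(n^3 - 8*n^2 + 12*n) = (n^2 + 6*n - 7)/(n*(n - 6))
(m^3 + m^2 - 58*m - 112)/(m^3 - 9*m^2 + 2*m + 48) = (m + 7)/(m - 3)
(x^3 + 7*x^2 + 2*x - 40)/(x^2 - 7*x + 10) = (x^2 + 9*x + 20)/(x - 5)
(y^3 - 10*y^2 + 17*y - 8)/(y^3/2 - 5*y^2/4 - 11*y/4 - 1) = 4*(-y^3 + 10*y^2 - 17*y + 8)/(-2*y^3 + 5*y^2 + 11*y + 4)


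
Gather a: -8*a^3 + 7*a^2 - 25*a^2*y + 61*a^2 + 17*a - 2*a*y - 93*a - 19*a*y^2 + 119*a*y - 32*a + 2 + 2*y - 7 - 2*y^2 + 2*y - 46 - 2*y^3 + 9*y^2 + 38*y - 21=-8*a^3 + a^2*(68 - 25*y) + a*(-19*y^2 + 117*y - 108) - 2*y^3 + 7*y^2 + 42*y - 72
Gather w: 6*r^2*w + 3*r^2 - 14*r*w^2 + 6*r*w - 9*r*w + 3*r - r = 3*r^2 - 14*r*w^2 + 2*r + w*(6*r^2 - 3*r)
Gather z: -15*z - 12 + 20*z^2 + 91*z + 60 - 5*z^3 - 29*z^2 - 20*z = -5*z^3 - 9*z^2 + 56*z + 48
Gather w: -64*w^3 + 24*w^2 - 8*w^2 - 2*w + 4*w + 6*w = -64*w^3 + 16*w^2 + 8*w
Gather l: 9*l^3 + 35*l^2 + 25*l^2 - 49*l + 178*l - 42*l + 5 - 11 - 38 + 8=9*l^3 + 60*l^2 + 87*l - 36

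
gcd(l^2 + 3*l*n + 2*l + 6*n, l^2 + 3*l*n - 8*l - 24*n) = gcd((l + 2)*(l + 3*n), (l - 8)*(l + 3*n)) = l + 3*n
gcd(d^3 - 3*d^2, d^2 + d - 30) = 1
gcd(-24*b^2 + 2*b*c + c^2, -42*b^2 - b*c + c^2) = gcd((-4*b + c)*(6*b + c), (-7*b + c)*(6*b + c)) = 6*b + c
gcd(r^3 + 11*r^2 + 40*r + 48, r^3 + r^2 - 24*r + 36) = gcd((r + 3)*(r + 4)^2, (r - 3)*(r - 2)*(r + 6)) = 1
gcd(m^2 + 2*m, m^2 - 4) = m + 2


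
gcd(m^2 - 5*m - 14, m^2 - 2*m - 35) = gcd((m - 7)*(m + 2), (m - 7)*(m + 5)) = m - 7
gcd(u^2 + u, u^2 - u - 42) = 1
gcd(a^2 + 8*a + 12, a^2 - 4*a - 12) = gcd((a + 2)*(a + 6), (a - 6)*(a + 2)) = a + 2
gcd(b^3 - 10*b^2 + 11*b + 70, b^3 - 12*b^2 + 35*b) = b^2 - 12*b + 35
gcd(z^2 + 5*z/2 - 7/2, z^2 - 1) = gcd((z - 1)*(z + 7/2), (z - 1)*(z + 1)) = z - 1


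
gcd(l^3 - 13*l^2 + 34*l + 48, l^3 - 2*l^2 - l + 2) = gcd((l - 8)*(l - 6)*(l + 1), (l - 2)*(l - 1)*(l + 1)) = l + 1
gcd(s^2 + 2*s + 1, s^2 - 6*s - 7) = s + 1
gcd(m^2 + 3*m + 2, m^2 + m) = m + 1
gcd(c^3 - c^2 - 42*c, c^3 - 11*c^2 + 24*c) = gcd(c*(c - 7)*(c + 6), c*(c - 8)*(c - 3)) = c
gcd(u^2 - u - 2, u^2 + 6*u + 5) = u + 1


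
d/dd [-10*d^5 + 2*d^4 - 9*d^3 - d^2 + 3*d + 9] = -50*d^4 + 8*d^3 - 27*d^2 - 2*d + 3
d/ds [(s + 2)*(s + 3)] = 2*s + 5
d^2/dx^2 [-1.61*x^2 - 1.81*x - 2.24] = -3.22000000000000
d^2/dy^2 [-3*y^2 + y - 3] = -6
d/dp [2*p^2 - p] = 4*p - 1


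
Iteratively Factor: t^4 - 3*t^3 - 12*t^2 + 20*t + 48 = (t + 2)*(t^3 - 5*t^2 - 2*t + 24) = (t - 4)*(t + 2)*(t^2 - t - 6) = (t - 4)*(t + 2)^2*(t - 3)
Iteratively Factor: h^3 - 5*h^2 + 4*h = (h - 4)*(h^2 - h) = (h - 4)*(h - 1)*(h)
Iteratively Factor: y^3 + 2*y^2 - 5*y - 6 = (y + 1)*(y^2 + y - 6) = (y - 2)*(y + 1)*(y + 3)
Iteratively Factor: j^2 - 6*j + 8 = (j - 4)*(j - 2)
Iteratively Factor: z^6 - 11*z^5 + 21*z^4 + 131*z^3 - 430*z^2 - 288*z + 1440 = (z + 2)*(z^5 - 13*z^4 + 47*z^3 + 37*z^2 - 504*z + 720) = (z - 3)*(z + 2)*(z^4 - 10*z^3 + 17*z^2 + 88*z - 240) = (z - 4)*(z - 3)*(z + 2)*(z^3 - 6*z^2 - 7*z + 60) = (z - 4)*(z - 3)*(z + 2)*(z + 3)*(z^2 - 9*z + 20) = (z - 4)^2*(z - 3)*(z + 2)*(z + 3)*(z - 5)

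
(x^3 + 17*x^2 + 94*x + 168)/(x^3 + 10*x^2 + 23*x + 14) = (x^2 + 10*x + 24)/(x^2 + 3*x + 2)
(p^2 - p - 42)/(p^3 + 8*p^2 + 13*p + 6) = (p - 7)/(p^2 + 2*p + 1)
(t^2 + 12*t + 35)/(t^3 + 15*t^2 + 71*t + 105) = 1/(t + 3)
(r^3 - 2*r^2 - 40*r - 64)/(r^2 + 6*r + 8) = r - 8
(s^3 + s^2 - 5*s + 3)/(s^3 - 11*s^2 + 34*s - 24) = (s^2 + 2*s - 3)/(s^2 - 10*s + 24)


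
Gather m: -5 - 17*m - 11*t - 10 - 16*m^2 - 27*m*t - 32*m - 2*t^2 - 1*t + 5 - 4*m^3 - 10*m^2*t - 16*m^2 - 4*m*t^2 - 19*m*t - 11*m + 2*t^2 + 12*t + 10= -4*m^3 + m^2*(-10*t - 32) + m*(-4*t^2 - 46*t - 60)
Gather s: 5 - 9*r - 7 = -9*r - 2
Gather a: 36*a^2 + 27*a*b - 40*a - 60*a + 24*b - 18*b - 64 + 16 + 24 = 36*a^2 + a*(27*b - 100) + 6*b - 24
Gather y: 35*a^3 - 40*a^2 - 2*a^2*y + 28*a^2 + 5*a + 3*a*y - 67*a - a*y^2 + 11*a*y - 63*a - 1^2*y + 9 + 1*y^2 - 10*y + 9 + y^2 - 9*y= 35*a^3 - 12*a^2 - 125*a + y^2*(2 - a) + y*(-2*a^2 + 14*a - 20) + 18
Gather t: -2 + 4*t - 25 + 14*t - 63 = 18*t - 90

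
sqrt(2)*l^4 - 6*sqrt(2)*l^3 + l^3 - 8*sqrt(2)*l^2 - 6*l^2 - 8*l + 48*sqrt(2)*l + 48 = (l - 6)*(l - 2*sqrt(2))*(l + 2*sqrt(2))*(sqrt(2)*l + 1)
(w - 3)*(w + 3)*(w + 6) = w^3 + 6*w^2 - 9*w - 54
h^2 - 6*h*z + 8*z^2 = (h - 4*z)*(h - 2*z)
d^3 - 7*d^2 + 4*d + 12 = (d - 6)*(d - 2)*(d + 1)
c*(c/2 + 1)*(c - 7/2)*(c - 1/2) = c^4/2 - c^3 - 25*c^2/8 + 7*c/4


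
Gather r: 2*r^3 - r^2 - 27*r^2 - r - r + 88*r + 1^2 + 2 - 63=2*r^3 - 28*r^2 + 86*r - 60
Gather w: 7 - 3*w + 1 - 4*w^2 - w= -4*w^2 - 4*w + 8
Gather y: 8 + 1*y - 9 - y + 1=0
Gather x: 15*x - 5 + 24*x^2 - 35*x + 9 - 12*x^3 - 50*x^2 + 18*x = -12*x^3 - 26*x^2 - 2*x + 4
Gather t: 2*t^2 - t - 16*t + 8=2*t^2 - 17*t + 8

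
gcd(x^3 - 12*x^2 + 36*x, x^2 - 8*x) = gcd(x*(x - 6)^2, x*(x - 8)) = x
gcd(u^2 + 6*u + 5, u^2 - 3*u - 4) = u + 1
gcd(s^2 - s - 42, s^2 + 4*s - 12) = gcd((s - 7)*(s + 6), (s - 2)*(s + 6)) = s + 6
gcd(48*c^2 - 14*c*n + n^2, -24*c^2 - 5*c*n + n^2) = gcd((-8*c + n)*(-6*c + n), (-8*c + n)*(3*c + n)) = 8*c - n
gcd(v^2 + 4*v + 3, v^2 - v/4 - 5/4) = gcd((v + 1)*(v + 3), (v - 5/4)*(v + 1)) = v + 1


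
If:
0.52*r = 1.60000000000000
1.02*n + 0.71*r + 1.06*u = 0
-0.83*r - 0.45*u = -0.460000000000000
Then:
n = 2.69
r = 3.08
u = -4.65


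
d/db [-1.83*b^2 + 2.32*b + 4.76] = 2.32 - 3.66*b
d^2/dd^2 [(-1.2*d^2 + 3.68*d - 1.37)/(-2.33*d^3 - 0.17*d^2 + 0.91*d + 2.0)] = (13.02936*d^6 - 119.870112*d^5 + 95.771388*d^4 + 71.52368*d^3 - 220.528908*d^2 + 29.526366*d + 26.195794)/(12.649337*d^9 + 2.768739*d^8 - 14.618886*d^7 - 34.731193*d^6 + 0.956321999999999*d^5 + 25.692531*d^4 + 29.062829*d^3 - 2.9286*d^2 - 10.92*d - 8.0)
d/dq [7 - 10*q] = -10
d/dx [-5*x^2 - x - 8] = -10*x - 1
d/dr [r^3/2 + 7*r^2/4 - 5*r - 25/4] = 3*r^2/2 + 7*r/2 - 5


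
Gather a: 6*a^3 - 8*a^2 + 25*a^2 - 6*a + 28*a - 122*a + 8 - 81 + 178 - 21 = 6*a^3 + 17*a^2 - 100*a + 84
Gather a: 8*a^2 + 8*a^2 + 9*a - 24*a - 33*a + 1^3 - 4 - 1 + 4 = 16*a^2 - 48*a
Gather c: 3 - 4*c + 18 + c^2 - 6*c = c^2 - 10*c + 21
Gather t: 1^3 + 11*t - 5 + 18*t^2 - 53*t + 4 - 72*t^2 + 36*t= -54*t^2 - 6*t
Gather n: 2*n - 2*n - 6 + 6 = 0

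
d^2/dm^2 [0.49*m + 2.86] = 0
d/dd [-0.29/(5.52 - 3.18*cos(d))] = 0.9222*sin(d)/(3.18*cos(d) - 5.52)^2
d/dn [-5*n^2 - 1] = -10*n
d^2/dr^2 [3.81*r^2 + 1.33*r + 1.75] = 7.62000000000000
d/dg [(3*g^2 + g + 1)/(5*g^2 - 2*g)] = (-11*g^2 - 10*g + 2)/(g^2*(25*g^2 - 20*g + 4))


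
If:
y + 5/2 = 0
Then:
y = -5/2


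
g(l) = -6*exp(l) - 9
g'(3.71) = -245.12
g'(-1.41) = -1.46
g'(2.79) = -97.69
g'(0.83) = -13.76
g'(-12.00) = 0.00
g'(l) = -6*exp(l)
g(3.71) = -254.12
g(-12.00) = -9.00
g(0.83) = -22.76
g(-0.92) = -11.39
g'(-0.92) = -2.39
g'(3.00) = -120.51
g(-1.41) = -10.46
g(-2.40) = -9.54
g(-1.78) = -10.01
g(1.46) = -34.84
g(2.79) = -106.69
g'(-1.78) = -1.01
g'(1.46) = -25.84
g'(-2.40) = -0.54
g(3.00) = -129.51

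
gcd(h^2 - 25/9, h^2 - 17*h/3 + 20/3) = h - 5/3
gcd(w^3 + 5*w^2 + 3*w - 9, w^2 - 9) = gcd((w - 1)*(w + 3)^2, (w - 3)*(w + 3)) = w + 3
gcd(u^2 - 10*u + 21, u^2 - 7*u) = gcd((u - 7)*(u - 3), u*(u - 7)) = u - 7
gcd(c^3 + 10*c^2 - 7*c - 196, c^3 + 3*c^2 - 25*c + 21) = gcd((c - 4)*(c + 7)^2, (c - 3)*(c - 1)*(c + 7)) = c + 7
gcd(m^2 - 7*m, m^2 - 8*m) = m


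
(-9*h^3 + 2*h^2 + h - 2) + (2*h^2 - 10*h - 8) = -9*h^3 + 4*h^2 - 9*h - 10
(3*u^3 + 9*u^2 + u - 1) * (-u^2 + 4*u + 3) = -3*u^5 + 3*u^4 + 44*u^3 + 32*u^2 - u - 3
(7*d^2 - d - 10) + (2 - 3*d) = 7*d^2 - 4*d - 8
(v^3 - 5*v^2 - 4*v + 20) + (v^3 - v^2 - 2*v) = 2*v^3 - 6*v^2 - 6*v + 20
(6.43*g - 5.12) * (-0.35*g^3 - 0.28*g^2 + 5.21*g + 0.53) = -2.2505*g^4 - 0.00840000000000019*g^3 + 34.9339*g^2 - 23.2673*g - 2.7136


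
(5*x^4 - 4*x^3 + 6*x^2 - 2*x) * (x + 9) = 5*x^5 + 41*x^4 - 30*x^3 + 52*x^2 - 18*x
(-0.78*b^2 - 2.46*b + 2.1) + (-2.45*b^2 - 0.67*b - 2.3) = -3.23*b^2 - 3.13*b - 0.2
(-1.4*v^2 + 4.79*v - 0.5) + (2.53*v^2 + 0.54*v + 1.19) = 1.13*v^2 + 5.33*v + 0.69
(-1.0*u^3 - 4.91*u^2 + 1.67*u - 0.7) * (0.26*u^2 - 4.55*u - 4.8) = -0.26*u^5 + 3.2734*u^4 + 27.5747*u^3 + 15.7875*u^2 - 4.831*u + 3.36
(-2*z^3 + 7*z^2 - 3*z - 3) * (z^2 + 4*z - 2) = -2*z^5 - z^4 + 29*z^3 - 29*z^2 - 6*z + 6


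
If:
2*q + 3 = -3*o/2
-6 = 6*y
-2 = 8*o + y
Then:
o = -1/8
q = -45/32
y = -1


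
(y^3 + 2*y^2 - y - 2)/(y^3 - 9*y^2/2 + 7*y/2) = 2*(y^2 + 3*y + 2)/(y*(2*y - 7))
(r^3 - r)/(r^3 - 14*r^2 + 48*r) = (r^2 - 1)/(r^2 - 14*r + 48)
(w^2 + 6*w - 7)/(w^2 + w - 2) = (w + 7)/(w + 2)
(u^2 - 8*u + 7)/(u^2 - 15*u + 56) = (u - 1)/(u - 8)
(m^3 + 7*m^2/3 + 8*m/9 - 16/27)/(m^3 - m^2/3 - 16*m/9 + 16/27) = (3*m + 4)/(3*m - 4)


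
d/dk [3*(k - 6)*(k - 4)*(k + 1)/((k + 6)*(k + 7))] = 3*(k^4 + 26*k^3 - 5*k^2 - 804*k + 276)/(k^4 + 26*k^3 + 253*k^2 + 1092*k + 1764)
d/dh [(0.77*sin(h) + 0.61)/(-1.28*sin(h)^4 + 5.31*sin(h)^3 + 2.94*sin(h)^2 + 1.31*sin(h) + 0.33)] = (2.9568*sin(h)^4 - 5.0542*sin(h)^3 - 11.9811*sin(h)^2 - 3.5868*sin(h) - 0.545)*cos(h)/(1.6384*sin(h)^8 - 13.5936*sin(h)^7 + 20.6697*sin(h)^6 + 27.8692*sin(h)^5 + 21.711*sin(h)^4 + 11.2074*sin(h)^3 + 3.6565*sin(h)^2 + 0.8646*sin(h) + 0.1089)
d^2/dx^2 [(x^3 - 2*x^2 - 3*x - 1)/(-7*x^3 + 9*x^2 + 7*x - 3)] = 2*(35*x^6 + 294*x^5 + 147*x^4 - 610*x^3 - 57*x^2 + 342*x + 157)/(343*x^9 - 1323*x^8 + 672*x^7 + 2358*x^6 - 1806*x^5 - 1476*x^4 + 980*x^3 + 198*x^2 - 189*x + 27)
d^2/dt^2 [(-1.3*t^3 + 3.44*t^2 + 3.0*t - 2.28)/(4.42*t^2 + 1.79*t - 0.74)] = (-2.8421709430404e-14*t^5 + 5.6843418860808e-14*t^4 + 45.950476*t^3 - 189.41676*t^2 - 53.630304*t - 17.810456)/(86.350888*t^6 + 104.910468*t^5 - 0.884442*t^4 - 29.393053*t^3 + 0.148074*t^2 + 2.940612*t - 0.405224)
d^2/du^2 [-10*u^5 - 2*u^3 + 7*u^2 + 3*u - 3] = -200*u^3 - 12*u + 14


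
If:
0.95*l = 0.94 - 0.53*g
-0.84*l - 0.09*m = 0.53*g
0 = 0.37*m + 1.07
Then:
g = -9.30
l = 6.18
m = -2.89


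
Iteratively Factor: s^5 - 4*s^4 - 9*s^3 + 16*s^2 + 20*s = (s)*(s^4 - 4*s^3 - 9*s^2 + 16*s + 20) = s*(s + 2)*(s^3 - 6*s^2 + 3*s + 10) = s*(s - 5)*(s + 2)*(s^2 - s - 2) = s*(s - 5)*(s - 2)*(s + 2)*(s + 1)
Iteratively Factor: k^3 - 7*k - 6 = (k + 2)*(k^2 - 2*k - 3) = (k - 3)*(k + 2)*(k + 1)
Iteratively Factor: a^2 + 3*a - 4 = (a - 1)*(a + 4)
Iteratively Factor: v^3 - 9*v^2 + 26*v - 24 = (v - 3)*(v^2 - 6*v + 8) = (v - 3)*(v - 2)*(v - 4)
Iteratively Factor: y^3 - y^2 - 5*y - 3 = (y + 1)*(y^2 - 2*y - 3) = (y - 3)*(y + 1)*(y + 1)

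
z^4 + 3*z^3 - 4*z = z*(z - 1)*(z + 2)^2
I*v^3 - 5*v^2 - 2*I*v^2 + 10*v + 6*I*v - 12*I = (v - 2)*(v + 6*I)*(I*v + 1)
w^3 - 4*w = w*(w - 2)*(w + 2)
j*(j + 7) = j^2 + 7*j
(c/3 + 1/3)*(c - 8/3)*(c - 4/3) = c^3/3 - c^2 - 4*c/27 + 32/27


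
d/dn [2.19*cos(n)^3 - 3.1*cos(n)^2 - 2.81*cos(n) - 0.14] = (-6.57*cos(n)^2 + 6.2*cos(n) + 2.81)*sin(n)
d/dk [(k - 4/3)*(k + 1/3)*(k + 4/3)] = 3*k^2 + 2*k/3 - 16/9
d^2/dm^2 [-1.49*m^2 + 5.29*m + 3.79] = -2.98000000000000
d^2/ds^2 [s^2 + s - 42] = 2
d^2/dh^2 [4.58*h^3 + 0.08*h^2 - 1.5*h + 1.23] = 27.48*h + 0.16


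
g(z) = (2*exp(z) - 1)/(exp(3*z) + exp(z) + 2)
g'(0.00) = 0.25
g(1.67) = 0.06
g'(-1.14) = 0.30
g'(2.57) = -0.02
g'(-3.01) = 0.06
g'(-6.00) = 0.00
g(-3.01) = -0.44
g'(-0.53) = 0.39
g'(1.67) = -0.11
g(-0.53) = 0.06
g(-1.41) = -0.23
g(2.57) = 0.01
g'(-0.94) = 0.34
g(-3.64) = -0.47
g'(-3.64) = 0.03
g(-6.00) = -0.50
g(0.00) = 0.25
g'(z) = (2*exp(z) - 1)*(-3*exp(3*z) - exp(z))/(exp(3*z) + exp(z) + 2)^2 + 2*exp(z)/(exp(3*z) + exp(z) + 2)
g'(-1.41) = 0.25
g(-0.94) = -0.09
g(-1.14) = -0.15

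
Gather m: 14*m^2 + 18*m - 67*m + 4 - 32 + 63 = 14*m^2 - 49*m + 35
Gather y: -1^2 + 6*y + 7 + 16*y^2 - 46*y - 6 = 16*y^2 - 40*y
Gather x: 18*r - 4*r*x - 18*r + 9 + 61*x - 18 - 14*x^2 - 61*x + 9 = -4*r*x - 14*x^2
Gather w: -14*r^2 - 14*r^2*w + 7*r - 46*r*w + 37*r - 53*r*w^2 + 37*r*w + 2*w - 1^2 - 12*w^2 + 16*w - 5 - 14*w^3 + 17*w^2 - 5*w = -14*r^2 + 44*r - 14*w^3 + w^2*(5 - 53*r) + w*(-14*r^2 - 9*r + 13) - 6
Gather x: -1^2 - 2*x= -2*x - 1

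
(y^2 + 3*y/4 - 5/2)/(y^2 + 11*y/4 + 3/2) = (4*y - 5)/(4*y + 3)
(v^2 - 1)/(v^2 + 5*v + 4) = (v - 1)/(v + 4)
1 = 1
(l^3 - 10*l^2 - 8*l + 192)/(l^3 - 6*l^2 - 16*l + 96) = (l - 8)/(l - 4)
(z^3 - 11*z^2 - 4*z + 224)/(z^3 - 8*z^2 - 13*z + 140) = (z - 8)/(z - 5)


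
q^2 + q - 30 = (q - 5)*(q + 6)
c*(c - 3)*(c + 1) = c^3 - 2*c^2 - 3*c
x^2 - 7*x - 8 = (x - 8)*(x + 1)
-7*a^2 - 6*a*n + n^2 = (-7*a + n)*(a + n)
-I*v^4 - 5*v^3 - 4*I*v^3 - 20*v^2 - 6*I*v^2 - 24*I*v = v*(v + 4)*(v - 6*I)*(-I*v + 1)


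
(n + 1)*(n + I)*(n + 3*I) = n^3 + n^2 + 4*I*n^2 - 3*n + 4*I*n - 3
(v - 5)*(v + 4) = v^2 - v - 20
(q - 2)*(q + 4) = q^2 + 2*q - 8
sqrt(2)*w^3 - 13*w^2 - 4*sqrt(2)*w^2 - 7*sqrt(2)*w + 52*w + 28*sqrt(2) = (w - 4)*(w - 7*sqrt(2))*(sqrt(2)*w + 1)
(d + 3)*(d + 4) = d^2 + 7*d + 12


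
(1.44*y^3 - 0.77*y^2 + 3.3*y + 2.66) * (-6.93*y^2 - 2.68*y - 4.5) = -9.9792*y^5 + 1.4769*y^4 - 27.2854*y^3 - 23.8128*y^2 - 21.9788*y - 11.97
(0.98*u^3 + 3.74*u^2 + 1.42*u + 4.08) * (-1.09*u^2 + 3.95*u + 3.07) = -1.0682*u^5 - 0.205600000000001*u^4 + 16.2338*u^3 + 12.6436*u^2 + 20.4754*u + 12.5256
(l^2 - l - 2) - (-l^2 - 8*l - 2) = 2*l^2 + 7*l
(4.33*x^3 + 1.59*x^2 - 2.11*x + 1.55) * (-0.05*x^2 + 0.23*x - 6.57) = -0.2165*x^5 + 0.9164*x^4 - 27.9769*x^3 - 11.0091*x^2 + 14.2192*x - 10.1835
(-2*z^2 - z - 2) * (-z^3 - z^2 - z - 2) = 2*z^5 + 3*z^4 + 5*z^3 + 7*z^2 + 4*z + 4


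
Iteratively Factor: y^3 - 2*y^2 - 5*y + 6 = (y + 2)*(y^2 - 4*y + 3) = (y - 1)*(y + 2)*(y - 3)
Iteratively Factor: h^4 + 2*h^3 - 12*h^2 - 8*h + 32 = (h - 2)*(h^3 + 4*h^2 - 4*h - 16) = (h - 2)*(h + 4)*(h^2 - 4) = (h - 2)*(h + 2)*(h + 4)*(h - 2)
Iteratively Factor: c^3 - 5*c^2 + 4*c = (c - 1)*(c^2 - 4*c) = c*(c - 1)*(c - 4)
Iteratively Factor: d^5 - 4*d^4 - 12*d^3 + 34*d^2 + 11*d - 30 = (d + 1)*(d^4 - 5*d^3 - 7*d^2 + 41*d - 30) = (d + 1)*(d + 3)*(d^3 - 8*d^2 + 17*d - 10) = (d - 2)*(d + 1)*(d + 3)*(d^2 - 6*d + 5) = (d - 2)*(d - 1)*(d + 1)*(d + 3)*(d - 5)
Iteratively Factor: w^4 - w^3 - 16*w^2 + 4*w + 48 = (w + 3)*(w^3 - 4*w^2 - 4*w + 16) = (w + 2)*(w + 3)*(w^2 - 6*w + 8) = (w - 4)*(w + 2)*(w + 3)*(w - 2)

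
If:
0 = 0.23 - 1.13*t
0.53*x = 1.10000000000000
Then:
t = 0.20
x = 2.08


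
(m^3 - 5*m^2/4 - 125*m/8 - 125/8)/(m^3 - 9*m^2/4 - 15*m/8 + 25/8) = (2*m^2 - 5*m - 25)/(2*m^2 - 7*m + 5)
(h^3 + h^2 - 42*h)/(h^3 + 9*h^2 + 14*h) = (h - 6)/(h + 2)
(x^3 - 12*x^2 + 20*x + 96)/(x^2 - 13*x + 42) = (x^2 - 6*x - 16)/(x - 7)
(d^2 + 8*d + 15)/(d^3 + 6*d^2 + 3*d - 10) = (d + 3)/(d^2 + d - 2)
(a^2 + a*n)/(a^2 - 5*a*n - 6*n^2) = a/(a - 6*n)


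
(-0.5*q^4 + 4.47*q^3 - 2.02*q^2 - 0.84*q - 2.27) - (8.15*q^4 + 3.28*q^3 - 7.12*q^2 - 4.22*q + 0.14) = -8.65*q^4 + 1.19*q^3 + 5.1*q^2 + 3.38*q - 2.41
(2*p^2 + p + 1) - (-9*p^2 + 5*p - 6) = 11*p^2 - 4*p + 7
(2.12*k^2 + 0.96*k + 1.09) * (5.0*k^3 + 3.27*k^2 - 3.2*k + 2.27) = 10.6*k^5 + 11.7324*k^4 + 1.8052*k^3 + 5.3047*k^2 - 1.3088*k + 2.4743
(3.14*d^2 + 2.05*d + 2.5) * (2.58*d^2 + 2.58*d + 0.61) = 8.1012*d^4 + 13.3902*d^3 + 13.6544*d^2 + 7.7005*d + 1.525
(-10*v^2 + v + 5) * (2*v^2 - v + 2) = -20*v^4 + 12*v^3 - 11*v^2 - 3*v + 10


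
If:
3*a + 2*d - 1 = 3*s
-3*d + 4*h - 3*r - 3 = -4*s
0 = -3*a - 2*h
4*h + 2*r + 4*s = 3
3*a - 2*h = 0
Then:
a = 0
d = 65/22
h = 0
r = -39/22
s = 18/11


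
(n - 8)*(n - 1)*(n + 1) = n^3 - 8*n^2 - n + 8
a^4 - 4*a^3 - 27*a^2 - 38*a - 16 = (a - 8)*(a + 1)^2*(a + 2)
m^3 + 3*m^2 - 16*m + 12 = (m - 2)*(m - 1)*(m + 6)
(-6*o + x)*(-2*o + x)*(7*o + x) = 84*o^3 - 44*o^2*x - o*x^2 + x^3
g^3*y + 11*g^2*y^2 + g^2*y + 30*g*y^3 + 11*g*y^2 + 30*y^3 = (g + 5*y)*(g + 6*y)*(g*y + y)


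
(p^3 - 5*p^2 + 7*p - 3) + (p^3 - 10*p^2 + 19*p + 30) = 2*p^3 - 15*p^2 + 26*p + 27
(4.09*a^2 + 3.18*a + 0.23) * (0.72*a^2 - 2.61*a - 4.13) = 2.9448*a^4 - 8.3853*a^3 - 25.0259*a^2 - 13.7337*a - 0.9499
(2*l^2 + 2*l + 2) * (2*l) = 4*l^3 + 4*l^2 + 4*l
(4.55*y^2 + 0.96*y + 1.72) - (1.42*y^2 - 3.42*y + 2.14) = 3.13*y^2 + 4.38*y - 0.42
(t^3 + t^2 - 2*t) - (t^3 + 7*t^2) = -6*t^2 - 2*t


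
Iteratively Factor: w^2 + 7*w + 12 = (w + 4)*(w + 3)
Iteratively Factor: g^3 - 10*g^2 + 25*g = (g)*(g^2 - 10*g + 25) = g*(g - 5)*(g - 5)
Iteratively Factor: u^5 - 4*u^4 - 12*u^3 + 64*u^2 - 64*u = (u - 2)*(u^4 - 2*u^3 - 16*u^2 + 32*u) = (u - 2)^2*(u^3 - 16*u) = (u - 2)^2*(u + 4)*(u^2 - 4*u) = u*(u - 2)^2*(u + 4)*(u - 4)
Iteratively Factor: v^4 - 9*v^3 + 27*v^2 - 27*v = (v)*(v^3 - 9*v^2 + 27*v - 27) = v*(v - 3)*(v^2 - 6*v + 9) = v*(v - 3)^2*(v - 3)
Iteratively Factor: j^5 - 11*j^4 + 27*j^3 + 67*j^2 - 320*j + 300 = (j - 5)*(j^4 - 6*j^3 - 3*j^2 + 52*j - 60) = (j - 5)*(j - 2)*(j^3 - 4*j^2 - 11*j + 30) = (j - 5)*(j - 2)^2*(j^2 - 2*j - 15) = (j - 5)*(j - 2)^2*(j + 3)*(j - 5)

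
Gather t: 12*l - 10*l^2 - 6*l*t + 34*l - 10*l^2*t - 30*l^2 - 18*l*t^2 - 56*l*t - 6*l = -40*l^2 - 18*l*t^2 + 40*l + t*(-10*l^2 - 62*l)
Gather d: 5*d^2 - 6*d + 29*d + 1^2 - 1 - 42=5*d^2 + 23*d - 42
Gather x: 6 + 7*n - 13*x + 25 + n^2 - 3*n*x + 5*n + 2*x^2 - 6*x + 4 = n^2 + 12*n + 2*x^2 + x*(-3*n - 19) + 35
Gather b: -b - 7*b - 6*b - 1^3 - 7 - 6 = -14*b - 14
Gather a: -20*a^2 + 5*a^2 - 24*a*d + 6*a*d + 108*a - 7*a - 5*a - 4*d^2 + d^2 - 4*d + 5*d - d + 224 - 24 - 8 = -15*a^2 + a*(96 - 18*d) - 3*d^2 + 192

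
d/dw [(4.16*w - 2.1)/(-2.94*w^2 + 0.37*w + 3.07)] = (12.2304*w^2 - 12.348*w + 13.5482)/(8.6436*w^4 - 2.1756*w^3 - 17.9147*w^2 + 2.2718*w + 9.4249)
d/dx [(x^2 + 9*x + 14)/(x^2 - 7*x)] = 2*(-8*x^2 - 14*x + 49)/(x^2*(x^2 - 14*x + 49))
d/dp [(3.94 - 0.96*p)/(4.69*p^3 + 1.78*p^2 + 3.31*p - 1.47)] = (9.0048*p^3 - 53.727*p^2 - 14.0264*p - 11.6302)/(21.9961*p^6 + 16.6964*p^5 + 34.2162*p^4 - 2.005*p^3 + 5.7229*p^2 - 9.7314*p + 2.1609)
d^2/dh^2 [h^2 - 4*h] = 2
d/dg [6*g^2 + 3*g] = 12*g + 3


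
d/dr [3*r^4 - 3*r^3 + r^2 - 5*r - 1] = 12*r^3 - 9*r^2 + 2*r - 5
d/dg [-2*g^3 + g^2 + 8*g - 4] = -6*g^2 + 2*g + 8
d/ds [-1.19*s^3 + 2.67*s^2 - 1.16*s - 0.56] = -3.57*s^2 + 5.34*s - 1.16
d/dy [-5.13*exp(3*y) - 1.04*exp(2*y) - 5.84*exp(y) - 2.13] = (-15.39*exp(2*y) - 2.08*exp(y) - 5.84)*exp(y)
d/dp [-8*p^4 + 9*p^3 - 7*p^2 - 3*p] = -32*p^3 + 27*p^2 - 14*p - 3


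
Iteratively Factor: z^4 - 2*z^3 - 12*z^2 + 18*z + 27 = (z + 3)*(z^3 - 5*z^2 + 3*z + 9) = (z + 1)*(z + 3)*(z^2 - 6*z + 9) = (z - 3)*(z + 1)*(z + 3)*(z - 3)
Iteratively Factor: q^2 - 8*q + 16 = (q - 4)*(q - 4)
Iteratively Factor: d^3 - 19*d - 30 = (d + 3)*(d^2 - 3*d - 10) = (d + 2)*(d + 3)*(d - 5)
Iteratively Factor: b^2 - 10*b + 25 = (b - 5)*(b - 5)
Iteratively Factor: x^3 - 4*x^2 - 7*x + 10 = (x - 1)*(x^2 - 3*x - 10) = (x - 5)*(x - 1)*(x + 2)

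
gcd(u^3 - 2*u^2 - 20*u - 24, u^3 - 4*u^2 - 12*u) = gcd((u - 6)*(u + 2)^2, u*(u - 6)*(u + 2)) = u^2 - 4*u - 12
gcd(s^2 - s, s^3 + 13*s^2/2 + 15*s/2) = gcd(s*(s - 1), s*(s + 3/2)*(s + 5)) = s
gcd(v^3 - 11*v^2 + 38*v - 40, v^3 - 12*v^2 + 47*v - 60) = v^2 - 9*v + 20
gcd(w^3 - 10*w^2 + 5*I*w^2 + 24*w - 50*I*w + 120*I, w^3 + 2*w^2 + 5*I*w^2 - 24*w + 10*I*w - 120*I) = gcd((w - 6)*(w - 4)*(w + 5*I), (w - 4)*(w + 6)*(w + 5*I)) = w^2 + w*(-4 + 5*I) - 20*I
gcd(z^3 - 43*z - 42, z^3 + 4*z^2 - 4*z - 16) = 1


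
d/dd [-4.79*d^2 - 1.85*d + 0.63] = -9.58*d - 1.85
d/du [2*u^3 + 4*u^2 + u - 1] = 6*u^2 + 8*u + 1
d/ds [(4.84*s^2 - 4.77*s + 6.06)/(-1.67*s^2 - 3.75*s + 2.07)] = (-26.1159*s^2 + 40.278*s + 12.8511)/(2.7889*s^4 + 12.525*s^3 + 7.1487*s^2 - 15.525*s + 4.2849)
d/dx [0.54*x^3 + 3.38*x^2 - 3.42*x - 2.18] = 1.62*x^2 + 6.76*x - 3.42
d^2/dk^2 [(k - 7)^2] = 2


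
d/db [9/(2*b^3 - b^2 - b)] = 9*(-6*b^2 + 2*b + 1)/(b^2*(-2*b^2 + b + 1)^2)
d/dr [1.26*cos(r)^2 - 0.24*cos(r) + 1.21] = (0.24 - 2.52*cos(r))*sin(r)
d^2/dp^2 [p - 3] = 0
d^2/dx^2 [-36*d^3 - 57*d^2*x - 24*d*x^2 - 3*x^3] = -48*d - 18*x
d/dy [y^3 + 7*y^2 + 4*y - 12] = 3*y^2 + 14*y + 4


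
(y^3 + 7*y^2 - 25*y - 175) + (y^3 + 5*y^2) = 2*y^3 + 12*y^2 - 25*y - 175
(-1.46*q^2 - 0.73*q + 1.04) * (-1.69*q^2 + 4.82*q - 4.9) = 2.4674*q^4 - 5.8035*q^3 + 1.8778*q^2 + 8.5898*q - 5.096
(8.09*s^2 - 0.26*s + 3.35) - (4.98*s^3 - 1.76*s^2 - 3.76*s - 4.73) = -4.98*s^3 + 9.85*s^2 + 3.5*s + 8.08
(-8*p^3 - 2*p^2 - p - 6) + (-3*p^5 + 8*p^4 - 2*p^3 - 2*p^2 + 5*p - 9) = -3*p^5 + 8*p^4 - 10*p^3 - 4*p^2 + 4*p - 15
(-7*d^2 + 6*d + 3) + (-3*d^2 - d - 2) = -10*d^2 + 5*d + 1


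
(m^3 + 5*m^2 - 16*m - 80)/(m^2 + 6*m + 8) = (m^2 + m - 20)/(m + 2)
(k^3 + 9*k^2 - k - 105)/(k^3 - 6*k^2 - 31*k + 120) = (k + 7)/(k - 8)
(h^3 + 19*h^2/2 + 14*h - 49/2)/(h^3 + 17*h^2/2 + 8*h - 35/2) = (2*h + 7)/(2*h + 5)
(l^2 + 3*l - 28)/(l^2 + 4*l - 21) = (l - 4)/(l - 3)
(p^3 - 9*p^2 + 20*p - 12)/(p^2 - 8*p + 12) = p - 1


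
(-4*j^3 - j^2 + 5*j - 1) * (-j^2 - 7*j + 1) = 4*j^5 + 29*j^4 - 2*j^3 - 35*j^2 + 12*j - 1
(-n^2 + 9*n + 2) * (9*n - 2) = -9*n^3 + 83*n^2 - 4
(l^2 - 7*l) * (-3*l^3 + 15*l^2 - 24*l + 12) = -3*l^5 + 36*l^4 - 129*l^3 + 180*l^2 - 84*l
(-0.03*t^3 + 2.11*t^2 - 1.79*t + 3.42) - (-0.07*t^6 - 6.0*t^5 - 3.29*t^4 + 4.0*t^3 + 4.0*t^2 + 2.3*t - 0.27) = 0.07*t^6 + 6.0*t^5 + 3.29*t^4 - 4.03*t^3 - 1.89*t^2 - 4.09*t + 3.69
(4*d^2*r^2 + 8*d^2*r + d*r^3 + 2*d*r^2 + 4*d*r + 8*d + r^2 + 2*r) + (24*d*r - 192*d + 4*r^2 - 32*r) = 4*d^2*r^2 + 8*d^2*r + d*r^3 + 2*d*r^2 + 28*d*r - 184*d + 5*r^2 - 30*r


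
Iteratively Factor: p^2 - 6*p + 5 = (p - 5)*(p - 1)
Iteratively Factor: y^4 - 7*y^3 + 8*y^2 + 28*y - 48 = (y - 2)*(y^3 - 5*y^2 - 2*y + 24) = (y - 4)*(y - 2)*(y^2 - y - 6) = (y - 4)*(y - 2)*(y + 2)*(y - 3)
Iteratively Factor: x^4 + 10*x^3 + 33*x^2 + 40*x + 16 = (x + 1)*(x^3 + 9*x^2 + 24*x + 16) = (x + 1)*(x + 4)*(x^2 + 5*x + 4) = (x + 1)*(x + 4)^2*(x + 1)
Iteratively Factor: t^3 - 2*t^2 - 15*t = (t)*(t^2 - 2*t - 15) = t*(t + 3)*(t - 5)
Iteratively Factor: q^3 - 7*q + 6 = (q + 3)*(q^2 - 3*q + 2) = (q - 1)*(q + 3)*(q - 2)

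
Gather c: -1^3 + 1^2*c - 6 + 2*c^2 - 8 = 2*c^2 + c - 15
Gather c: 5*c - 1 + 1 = 5*c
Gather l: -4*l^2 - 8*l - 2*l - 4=-4*l^2 - 10*l - 4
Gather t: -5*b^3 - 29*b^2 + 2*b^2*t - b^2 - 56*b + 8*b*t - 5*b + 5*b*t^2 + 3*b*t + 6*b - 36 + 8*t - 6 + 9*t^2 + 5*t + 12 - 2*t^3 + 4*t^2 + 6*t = -5*b^3 - 30*b^2 - 55*b - 2*t^3 + t^2*(5*b + 13) + t*(2*b^2 + 11*b + 19) - 30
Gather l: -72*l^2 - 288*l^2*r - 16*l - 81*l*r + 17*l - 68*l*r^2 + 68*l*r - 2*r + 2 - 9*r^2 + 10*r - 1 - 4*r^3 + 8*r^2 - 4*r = l^2*(-288*r - 72) + l*(-68*r^2 - 13*r + 1) - 4*r^3 - r^2 + 4*r + 1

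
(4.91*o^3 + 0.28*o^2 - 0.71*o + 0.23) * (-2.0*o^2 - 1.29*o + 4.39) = -9.82*o^5 - 6.8939*o^4 + 22.6137*o^3 + 1.6851*o^2 - 3.4136*o + 1.0097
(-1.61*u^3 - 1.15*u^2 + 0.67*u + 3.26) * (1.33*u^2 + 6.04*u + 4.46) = -2.1413*u^5 - 11.2539*u^4 - 13.2355*u^3 + 3.2536*u^2 + 22.6786*u + 14.5396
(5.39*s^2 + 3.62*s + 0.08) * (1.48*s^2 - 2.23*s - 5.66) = 7.9772*s^4 - 6.6621*s^3 - 38.4616*s^2 - 20.6676*s - 0.4528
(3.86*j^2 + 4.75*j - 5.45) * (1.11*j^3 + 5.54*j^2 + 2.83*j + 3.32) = 4.2846*j^5 + 26.6569*j^4 + 31.1893*j^3 - 3.9353*j^2 + 0.346499999999999*j - 18.094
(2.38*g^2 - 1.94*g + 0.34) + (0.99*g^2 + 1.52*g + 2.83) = 3.37*g^2 - 0.42*g + 3.17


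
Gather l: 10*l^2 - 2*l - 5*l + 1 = 10*l^2 - 7*l + 1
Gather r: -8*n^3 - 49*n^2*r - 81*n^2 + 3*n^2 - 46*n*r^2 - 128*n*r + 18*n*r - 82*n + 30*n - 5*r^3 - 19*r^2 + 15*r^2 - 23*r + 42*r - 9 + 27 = -8*n^3 - 78*n^2 - 52*n - 5*r^3 + r^2*(-46*n - 4) + r*(-49*n^2 - 110*n + 19) + 18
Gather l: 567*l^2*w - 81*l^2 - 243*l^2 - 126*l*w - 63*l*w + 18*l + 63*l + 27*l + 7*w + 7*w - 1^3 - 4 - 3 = l^2*(567*w - 324) + l*(108 - 189*w) + 14*w - 8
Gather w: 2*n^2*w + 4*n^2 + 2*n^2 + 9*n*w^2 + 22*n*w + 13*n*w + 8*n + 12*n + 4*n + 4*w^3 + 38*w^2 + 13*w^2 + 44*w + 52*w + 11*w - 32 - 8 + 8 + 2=6*n^2 + 24*n + 4*w^3 + w^2*(9*n + 51) + w*(2*n^2 + 35*n + 107) - 30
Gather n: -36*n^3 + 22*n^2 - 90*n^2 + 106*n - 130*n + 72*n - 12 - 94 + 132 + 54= -36*n^3 - 68*n^2 + 48*n + 80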